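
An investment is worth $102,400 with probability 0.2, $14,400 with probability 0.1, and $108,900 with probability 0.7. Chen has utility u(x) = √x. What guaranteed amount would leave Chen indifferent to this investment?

$94,249

E[u] = 0.2·√102400 + 0.1·√14400 + 0.7·√108900 = 0.2·320 + 0.1·120 + 0.7·330 = 307
CE = (307)² = 94249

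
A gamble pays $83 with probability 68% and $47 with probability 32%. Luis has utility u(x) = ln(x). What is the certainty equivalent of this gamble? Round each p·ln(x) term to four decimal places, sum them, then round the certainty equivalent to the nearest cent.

E[u] = 0.68·ln(83) + 0.32·ln(47) = 3.0048 + 1.2320 = 4.2368
CE = e^4.2368 ≈ 69.19

$69.19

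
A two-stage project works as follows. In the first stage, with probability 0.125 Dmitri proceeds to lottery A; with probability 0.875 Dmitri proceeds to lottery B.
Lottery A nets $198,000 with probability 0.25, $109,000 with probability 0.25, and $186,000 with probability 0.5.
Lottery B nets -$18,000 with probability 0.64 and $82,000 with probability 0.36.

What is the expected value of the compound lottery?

$36,968.75

EV(A) = 0.25 × 198000 + 0.25 × 109000 + 0.5 × 186000 = 49500 + 27250 + 93000 = 169750
EV(B) = 0.64 × (-18000) + 0.36 × 82000 = -11520 + 29520 = 18000
Overall = 0.125 × 169750 + 0.875 × 18000 = 21218.75 + 15750 = 36968.75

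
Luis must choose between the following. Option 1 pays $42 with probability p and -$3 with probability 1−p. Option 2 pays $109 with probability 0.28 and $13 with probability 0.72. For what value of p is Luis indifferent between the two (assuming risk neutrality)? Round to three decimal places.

p = 0.953

EV(Option 2) = 0.28 × 109 + 0.72 × 13 = 30.52 + 9.36 = 39.88
p·42 + (1−p)·(-3) = 39.88
45p − 3 = 39.88
p = (39.88 + 3) / 45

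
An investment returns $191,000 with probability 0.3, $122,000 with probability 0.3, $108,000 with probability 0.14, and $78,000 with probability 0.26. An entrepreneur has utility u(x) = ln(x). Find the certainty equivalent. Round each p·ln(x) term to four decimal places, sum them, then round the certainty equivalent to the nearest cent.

E[u] = 0.3·ln(191000) + 0.3·ln(122000) + 0.14·ln(108000) + 0.26·ln(78000) = 3.6480 + 3.5135 + 1.6226 + 2.9288 = 11.7129
CE = e^11.7129 ≈ 122137.17

$122,137.17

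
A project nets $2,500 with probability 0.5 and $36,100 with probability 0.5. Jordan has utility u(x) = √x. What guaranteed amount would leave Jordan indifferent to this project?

$14,400

E[u] = 0.5·√2500 + 0.5·√36100 = 0.5·50 + 0.5·190 = 120
CE = (120)² = 14400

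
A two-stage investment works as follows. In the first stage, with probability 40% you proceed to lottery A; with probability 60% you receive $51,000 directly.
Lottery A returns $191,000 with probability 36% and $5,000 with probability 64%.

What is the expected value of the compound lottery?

$59,384

EV(A) = 0.36 × 191000 + 0.64 × 5000 = 68760 + 3200 = 71960
Branch B: 51000 (certain)
Overall = 0.4 × 71960 + 0.6 × 51000 = 28784 + 30600 = 59384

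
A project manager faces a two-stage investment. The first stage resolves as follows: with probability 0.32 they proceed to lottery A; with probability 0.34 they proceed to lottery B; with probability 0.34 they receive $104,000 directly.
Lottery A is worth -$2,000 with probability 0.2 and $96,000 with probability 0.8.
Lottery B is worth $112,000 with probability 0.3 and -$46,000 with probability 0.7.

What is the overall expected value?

$60,284

EV(A) = 0.2 × (-2000) + 0.8 × 96000 = -400 + 76800 = 76400
EV(B) = 0.3 × 112000 + 0.7 × (-46000) = 33600 − 32200 = 1400
Branch C: 104000 (certain)
Overall = 0.32 × 76400 + 0.34 × 1400 + 0.34 × 104000 = 24448 + 476 + 35360 = 60284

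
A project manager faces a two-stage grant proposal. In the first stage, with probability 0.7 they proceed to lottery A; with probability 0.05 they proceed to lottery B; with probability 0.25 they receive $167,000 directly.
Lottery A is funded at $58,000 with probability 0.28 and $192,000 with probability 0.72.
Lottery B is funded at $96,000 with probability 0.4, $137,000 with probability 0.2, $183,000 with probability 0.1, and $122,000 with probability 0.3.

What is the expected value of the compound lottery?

EV(A) = 0.28 × 58000 + 0.72 × 192000 = 16240 + 138240 = 154480
EV(B) = 0.4 × 96000 + 0.2 × 137000 + 0.1 × 183000 + 0.3 × 122000 = 38400 + 27400 + 18300 + 36600 = 120700
Branch C: 167000 (certain)
Overall = 0.7 × 154480 + 0.05 × 120700 + 0.25 × 167000 = 108136 + 6035 + 41750 = 155921

$155,921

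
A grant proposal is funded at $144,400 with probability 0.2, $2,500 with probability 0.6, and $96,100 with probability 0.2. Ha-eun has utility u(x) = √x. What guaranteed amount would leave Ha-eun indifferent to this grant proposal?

$28,224

E[u] = 0.2·√144400 + 0.6·√2500 + 0.2·√96100 = 0.2·380 + 0.6·50 + 0.2·310 = 168
CE = (168)² = 28224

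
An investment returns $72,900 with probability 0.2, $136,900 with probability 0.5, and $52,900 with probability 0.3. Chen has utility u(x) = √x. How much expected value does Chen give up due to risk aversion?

$4,036

E[u] = 0.2·√72900 + 0.5·√136900 + 0.3·√52900 = 0.2·270 + 0.5·370 + 0.3·230 = 308
CE = (308)² = 94864
Risk premium = EV − CE = 98900 − 94864 = 4036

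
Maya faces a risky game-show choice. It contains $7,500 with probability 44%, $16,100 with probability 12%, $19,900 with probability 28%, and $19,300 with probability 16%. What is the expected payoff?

EV = 0.44 × 7500 + 0.12 × 16100 + 0.28 × 19900 + 0.16 × 19300 = 3300 + 1932 + 5572 + 3088 = 13892

$13,892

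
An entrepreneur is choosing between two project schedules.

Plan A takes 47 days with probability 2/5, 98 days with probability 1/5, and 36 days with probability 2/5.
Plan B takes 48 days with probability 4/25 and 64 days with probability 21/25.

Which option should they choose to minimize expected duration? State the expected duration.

Plan A = 2/5 × 47 + 1/5 × 98 + 2/5 × 36 = 18.8 + 19.6 + 14.4 = 52.8
Plan B = 4/25 × 48 + 21/25 × 64 = 7.68 + 53.76 = 61.44

Plan A (52.8 days)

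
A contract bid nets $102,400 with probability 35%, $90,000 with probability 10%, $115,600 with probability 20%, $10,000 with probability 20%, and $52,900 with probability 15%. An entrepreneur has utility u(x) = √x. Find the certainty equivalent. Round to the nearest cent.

E[u] = 0.35·√102400 + 0.1·√90000 + 0.2·√115600 + 0.2·√10000 + 0.15·√52900 = 0.35·320 + 0.1·300 + 0.2·340 + 0.2·100 + 0.15·230 = 264.5
CE = (264.5)² = 69960.25

$69,960.25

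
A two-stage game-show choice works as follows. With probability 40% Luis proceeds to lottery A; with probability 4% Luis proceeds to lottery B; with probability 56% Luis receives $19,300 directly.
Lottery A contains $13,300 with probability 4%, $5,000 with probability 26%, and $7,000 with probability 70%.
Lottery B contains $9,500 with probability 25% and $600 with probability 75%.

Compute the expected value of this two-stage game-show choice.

EV(A) = 0.04 × 13300 + 0.26 × 5000 + 0.7 × 7000 = 532 + 1300 + 4900 = 6732
EV(B) = 0.25 × 9500 + 0.75 × 600 = 2375 + 450 = 2825
Branch C: 19300 (certain)
Overall = 0.4 × 6732 + 0.04 × 2825 + 0.56 × 19300 = 2692.8 + 113 + 10808 = 13613.8

$13,613.80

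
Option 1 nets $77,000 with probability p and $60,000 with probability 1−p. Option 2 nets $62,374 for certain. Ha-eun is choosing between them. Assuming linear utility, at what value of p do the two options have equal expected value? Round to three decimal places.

p·77000 + (1−p)·60000 = 62374
17000p + 60000 = 62374
p = (62374 − 60000) / 17000

p = 0.140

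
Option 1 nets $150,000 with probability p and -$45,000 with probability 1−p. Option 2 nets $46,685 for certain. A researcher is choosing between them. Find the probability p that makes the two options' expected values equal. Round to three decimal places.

p·150000 + (1−p)·(-45000) = 46685
195000p − 45000 = 46685
p = (46685 + 45000) / 195000

p = 0.470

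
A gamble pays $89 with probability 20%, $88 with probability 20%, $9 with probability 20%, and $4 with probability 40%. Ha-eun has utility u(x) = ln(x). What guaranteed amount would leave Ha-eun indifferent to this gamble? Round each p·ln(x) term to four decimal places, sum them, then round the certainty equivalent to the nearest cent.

E[u] = 0.2·ln(89) + 0.2·ln(88) + 0.2·ln(9) + 0.4·ln(4) = 0.8977 + 0.8955 + 0.4394 + 0.5545 = 2.7871
CE = e^2.7871 ≈ 16.23

$16.23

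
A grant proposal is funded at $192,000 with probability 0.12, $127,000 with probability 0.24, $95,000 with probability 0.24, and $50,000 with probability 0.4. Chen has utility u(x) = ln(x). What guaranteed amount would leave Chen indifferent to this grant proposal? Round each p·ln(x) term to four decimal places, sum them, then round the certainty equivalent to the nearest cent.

E[u] = 0.12·ln(192000) + 0.24·ln(127000) + 0.24·ln(95000) + 0.4·ln(50000) = 1.4598 + 2.8205 + 2.7508 + 4.3279 = 11.3590
CE = e^11.3590 ≈ 85733.59

$85,733.59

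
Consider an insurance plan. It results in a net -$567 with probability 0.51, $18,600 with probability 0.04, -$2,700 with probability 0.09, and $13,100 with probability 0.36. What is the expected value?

EV = 0.51 × (-567) + 0.04 × 18600 + 0.09 × (-2700) + 0.36 × 13100 = -289.17 + 744 − 243 + 4716 = 4927.83

$4,927.83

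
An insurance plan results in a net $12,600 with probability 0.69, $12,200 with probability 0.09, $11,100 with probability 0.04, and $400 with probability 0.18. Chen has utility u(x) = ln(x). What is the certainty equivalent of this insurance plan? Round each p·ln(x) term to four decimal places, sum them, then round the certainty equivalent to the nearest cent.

$6,717.69

E[u] = 0.69·ln(12600) + 0.09·ln(12200) + 0.04·ln(11100) + 0.18·ln(400) = 6.5146 + 0.8468 + 0.3726 + 1.0785 = 8.8125
CE = e^8.8125 ≈ 6717.69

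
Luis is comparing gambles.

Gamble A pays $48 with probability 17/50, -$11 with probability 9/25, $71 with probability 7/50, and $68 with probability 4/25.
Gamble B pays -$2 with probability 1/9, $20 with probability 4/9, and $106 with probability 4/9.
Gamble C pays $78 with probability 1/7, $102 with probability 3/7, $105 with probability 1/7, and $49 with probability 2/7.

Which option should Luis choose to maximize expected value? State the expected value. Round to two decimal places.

Gamble C ($83.86)

Gamble A = 17/50 × 48 + 9/25 × (-11) + 7/50 × 71 + 4/25 × 68 = 16.32 − 3.96 + 9.94 + 10.88 = 33.18
Gamble B = 1/9 × (-2) + 4/9 × 20 + 4/9 × 106 = -0.2222 + 8.8889 + 47.1111 = 55.7778
Gamble C = 1/7 × 78 + 3/7 × 102 + 1/7 × 105 + 2/7 × 49 = 11.1429 + 43.7143 + 15 + 14 = 83.8571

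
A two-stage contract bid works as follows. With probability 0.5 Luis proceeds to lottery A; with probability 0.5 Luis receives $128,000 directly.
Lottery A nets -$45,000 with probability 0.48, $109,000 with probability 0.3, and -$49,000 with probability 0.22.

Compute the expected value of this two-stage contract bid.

$64,160

EV(A) = 0.48 × (-45000) + 0.3 × 109000 + 0.22 × (-49000) = -21600 + 32700 − 10780 = 320
Branch B: 128000 (certain)
Overall = 0.5 × 320 + 0.5 × 128000 = 160 + 64000 = 64160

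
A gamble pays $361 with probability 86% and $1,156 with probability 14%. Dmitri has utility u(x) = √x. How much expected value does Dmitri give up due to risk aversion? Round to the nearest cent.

E[u] = 0.86·√361 + 0.14·√1156 = 0.86·19 + 0.14·34 = 21.1
CE = (21.1)² = 445.21
Risk premium = EV − CE = 472.3 − 445.21 = 27.09

$27.09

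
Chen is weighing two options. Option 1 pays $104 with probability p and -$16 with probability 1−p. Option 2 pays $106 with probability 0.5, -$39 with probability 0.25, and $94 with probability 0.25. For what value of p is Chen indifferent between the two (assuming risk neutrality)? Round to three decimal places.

p = 0.690

EV(Option 2) = 0.5 × 106 + 0.25 × (-39) + 0.25 × 94 = 53 − 9.75 + 23.5 = 66.75
p·104 + (1−p)·(-16) = 66.75
120p − 16 = 66.75
p = (66.75 + 16) / 120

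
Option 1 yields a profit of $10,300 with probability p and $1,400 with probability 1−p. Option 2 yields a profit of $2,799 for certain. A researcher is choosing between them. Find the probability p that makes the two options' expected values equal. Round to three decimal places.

p = 0.157

p·10300 + (1−p)·1400 = 2799
8900p + 1400 = 2799
p = (2799 − 1400) / 8900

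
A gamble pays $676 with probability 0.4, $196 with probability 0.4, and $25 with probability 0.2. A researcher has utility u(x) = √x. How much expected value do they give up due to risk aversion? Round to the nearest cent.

$64.80

E[u] = 0.4·√676 + 0.4·√196 + 0.2·√25 = 0.4·26 + 0.4·14 + 0.2·5 = 17
CE = (17)² = 289
Risk premium = EV − CE = 353.8 − 289 = 64.8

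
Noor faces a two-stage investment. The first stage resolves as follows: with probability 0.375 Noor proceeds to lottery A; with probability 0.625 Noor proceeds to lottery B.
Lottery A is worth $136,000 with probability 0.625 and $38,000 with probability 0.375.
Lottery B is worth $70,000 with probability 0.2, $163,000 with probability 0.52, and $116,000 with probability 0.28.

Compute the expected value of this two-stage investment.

EV(A) = 0.625 × 136000 + 0.375 × 38000 = 85000 + 14250 = 99250
EV(B) = 0.2 × 70000 + 0.52 × 163000 + 0.28 × 116000 = 14000 + 84760 + 32480 = 131240
Overall = 0.375 × 99250 + 0.625 × 131240 = 37218.75 + 82025 = 119243.75

$119,243.75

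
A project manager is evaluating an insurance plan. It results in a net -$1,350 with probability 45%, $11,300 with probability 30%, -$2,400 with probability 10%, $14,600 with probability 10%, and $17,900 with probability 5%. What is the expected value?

EV = 0.45 × (-1350) + 0.3 × 11300 + 0.1 × (-2400) + 0.1 × 14600 + 0.05 × 17900 = -607.5 + 3390 − 240 + 1460 + 895 = 4897.5

$4,897.50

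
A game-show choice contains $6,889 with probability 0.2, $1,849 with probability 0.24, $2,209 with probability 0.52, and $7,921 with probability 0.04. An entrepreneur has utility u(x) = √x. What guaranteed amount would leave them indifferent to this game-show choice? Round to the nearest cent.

$3,016.21

E[u] = 0.2·√6889 + 0.24·√1849 + 0.52·√2209 + 0.04·√7921 = 0.2·83 + 0.24·43 + 0.52·47 + 0.04·89 = 54.92
CE = (54.92)² = 3016.2064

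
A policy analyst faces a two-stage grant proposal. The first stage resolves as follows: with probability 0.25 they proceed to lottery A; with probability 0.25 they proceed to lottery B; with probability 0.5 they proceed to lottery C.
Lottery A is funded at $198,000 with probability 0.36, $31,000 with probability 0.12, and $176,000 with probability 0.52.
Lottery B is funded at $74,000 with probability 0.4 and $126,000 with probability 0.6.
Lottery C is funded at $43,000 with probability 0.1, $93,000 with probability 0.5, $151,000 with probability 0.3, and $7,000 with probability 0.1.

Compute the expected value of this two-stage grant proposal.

$116,330

EV(A) = 0.36 × 198000 + 0.12 × 31000 + 0.52 × 176000 = 71280 + 3720 + 91520 = 166520
EV(B) = 0.4 × 74000 + 0.6 × 126000 = 29600 + 75600 = 105200
EV(C) = 0.1 × 43000 + 0.5 × 93000 + 0.3 × 151000 + 0.1 × 7000 = 4300 + 46500 + 45300 + 700 = 96800
Overall = 0.25 × 166520 + 0.25 × 105200 + 0.5 × 96800 = 41630 + 26300 + 48400 = 116330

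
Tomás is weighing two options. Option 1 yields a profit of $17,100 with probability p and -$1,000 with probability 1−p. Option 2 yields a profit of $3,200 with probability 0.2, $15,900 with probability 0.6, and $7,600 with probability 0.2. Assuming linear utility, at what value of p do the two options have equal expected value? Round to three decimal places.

p = 0.702

EV(Option 2) = 0.2 × 3200 + 0.6 × 15900 + 0.2 × 7600 = 640 + 9540 + 1520 = 11700
p·17100 + (1−p)·(-1000) = 11700
18100p − 1000 = 11700
p = (11700 + 1000) / 18100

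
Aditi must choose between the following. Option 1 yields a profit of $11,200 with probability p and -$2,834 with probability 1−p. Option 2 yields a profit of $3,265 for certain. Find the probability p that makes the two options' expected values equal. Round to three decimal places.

p·11200 + (1−p)·(-2834) = 3265
14034p − 2834 = 3265
p = (3265 + 2834) / 14034

p = 0.435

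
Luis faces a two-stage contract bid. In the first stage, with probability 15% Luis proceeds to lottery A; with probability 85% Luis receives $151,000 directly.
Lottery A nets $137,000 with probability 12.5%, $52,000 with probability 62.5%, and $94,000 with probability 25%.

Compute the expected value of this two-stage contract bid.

$139,318.75

EV(A) = 0.125 × 137000 + 0.625 × 52000 + 0.25 × 94000 = 17125 + 32500 + 23500 = 73125
Branch B: 151000 (certain)
Overall = 0.15 × 73125 + 0.85 × 151000 = 10968.75 + 128350 = 139318.75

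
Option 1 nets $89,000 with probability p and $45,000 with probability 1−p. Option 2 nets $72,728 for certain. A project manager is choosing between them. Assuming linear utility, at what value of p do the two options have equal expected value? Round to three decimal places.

p = 0.630

p·89000 + (1−p)·45000 = 72728
44000p + 45000 = 72728
p = (72728 − 45000) / 44000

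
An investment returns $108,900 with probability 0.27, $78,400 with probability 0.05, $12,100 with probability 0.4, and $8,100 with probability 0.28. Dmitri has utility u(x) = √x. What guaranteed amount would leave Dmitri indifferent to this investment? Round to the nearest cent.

E[u] = 0.27·√108900 + 0.05·√78400 + 0.4·√12100 + 0.28·√8100 = 0.27·330 + 0.05·280 + 0.4·110 + 0.28·90 = 172.3
CE = (172.3)² = 29687.29

$29,687.29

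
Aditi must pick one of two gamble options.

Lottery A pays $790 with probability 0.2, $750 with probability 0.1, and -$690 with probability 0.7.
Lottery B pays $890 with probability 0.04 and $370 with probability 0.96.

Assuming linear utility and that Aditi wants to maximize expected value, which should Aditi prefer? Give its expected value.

Lottery B ($390.80)

Lottery A = 0.2 × 790 + 0.1 × 750 + 0.7 × (-690) = 158 + 75 − 483 = -250
Lottery B = 0.04 × 890 + 0.96 × 370 = 35.6 + 355.2 = 390.8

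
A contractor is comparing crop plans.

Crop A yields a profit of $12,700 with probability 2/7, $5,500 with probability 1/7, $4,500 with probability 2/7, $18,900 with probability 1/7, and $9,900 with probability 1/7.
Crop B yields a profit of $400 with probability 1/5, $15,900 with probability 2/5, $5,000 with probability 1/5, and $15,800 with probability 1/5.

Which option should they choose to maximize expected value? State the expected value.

Crop B ($10,600)

Crop A = 2/7 × 12700 + 1/7 × 5500 + 2/7 × 4500 + 1/7 × 18900 + 1/7 × 9900 = 3628.5714 + 785.7143 + 1285.7143 + 2700 + 1414.2857 = 9814.2857
Crop B = 1/5 × 400 + 2/5 × 15900 + 1/5 × 5000 + 1/5 × 15800 = 80 + 6360 + 1000 + 3160 = 10600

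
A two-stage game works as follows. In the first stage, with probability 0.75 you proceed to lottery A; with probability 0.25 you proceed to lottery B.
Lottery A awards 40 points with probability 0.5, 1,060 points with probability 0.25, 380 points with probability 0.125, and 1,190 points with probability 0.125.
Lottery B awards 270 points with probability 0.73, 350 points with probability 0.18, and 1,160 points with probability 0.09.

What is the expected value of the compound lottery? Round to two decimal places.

EV(A) = 0.5 × 40 + 0.25 × 1060 + 0.125 × 380 + 0.125 × 1190 = 20 + 265 + 47.5 + 148.75 = 481.25
EV(B) = 0.73 × 270 + 0.18 × 350 + 0.09 × 1160 = 197.1 + 63 + 104.4 = 364.5
Overall = 0.75 × 481.25 + 0.25 × 364.5 = 360.9375 + 91.125 = 452.0625

452.06 points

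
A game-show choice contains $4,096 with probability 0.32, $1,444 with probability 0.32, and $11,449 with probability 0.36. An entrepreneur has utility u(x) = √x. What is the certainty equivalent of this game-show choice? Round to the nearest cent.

E[u] = 0.32·√4096 + 0.32·√1444 + 0.36·√11449 = 0.32·64 + 0.32·38 + 0.36·107 = 71.16
CE = (71.16)² = 5063.7456

$5,063.75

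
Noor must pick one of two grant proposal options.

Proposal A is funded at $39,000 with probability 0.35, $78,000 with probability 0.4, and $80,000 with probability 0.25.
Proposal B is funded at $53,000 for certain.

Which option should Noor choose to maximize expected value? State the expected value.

Proposal A ($64,850)

Proposal A = 0.35 × 39000 + 0.4 × 78000 + 0.25 × 80000 = 13650 + 31200 + 20000 = 64850
Proposal B: 53000 (certain)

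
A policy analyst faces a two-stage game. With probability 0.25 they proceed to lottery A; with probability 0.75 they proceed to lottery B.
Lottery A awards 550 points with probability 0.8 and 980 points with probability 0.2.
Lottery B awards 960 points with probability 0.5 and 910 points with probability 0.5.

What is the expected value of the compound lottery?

EV(A) = 0.8 × 550 + 0.2 × 980 = 440 + 196 = 636
EV(B) = 0.5 × 960 + 0.5 × 910 = 480 + 455 = 935
Overall = 0.25 × 636 + 0.75 × 935 = 159 + 701.25 = 860.25

860.25 points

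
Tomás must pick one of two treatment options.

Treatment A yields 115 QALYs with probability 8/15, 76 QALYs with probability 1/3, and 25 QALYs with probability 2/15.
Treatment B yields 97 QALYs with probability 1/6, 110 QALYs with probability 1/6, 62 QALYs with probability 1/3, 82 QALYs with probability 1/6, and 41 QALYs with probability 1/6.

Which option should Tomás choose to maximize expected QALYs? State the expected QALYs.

Treatment A (90 QALYs)

Treatment A = 8/15 × 115 + 1/3 × 76 + 2/15 × 25 = 61.3333 + 25.3333 + 3.3333 = 90
Treatment B = 1/6 × 97 + 1/6 × 110 + 1/3 × 62 + 1/6 × 82 + 1/6 × 41 = 16.1667 + 18.3333 + 20.6667 + 13.6667 + 6.8333 = 75.6667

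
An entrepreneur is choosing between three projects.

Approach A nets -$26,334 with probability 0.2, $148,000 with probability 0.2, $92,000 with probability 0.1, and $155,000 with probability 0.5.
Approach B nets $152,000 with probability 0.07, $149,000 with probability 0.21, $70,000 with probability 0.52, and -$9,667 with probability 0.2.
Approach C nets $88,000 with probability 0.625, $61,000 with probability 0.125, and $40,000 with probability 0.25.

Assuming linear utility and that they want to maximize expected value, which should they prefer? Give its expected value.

Approach A = 0.2 × (-26334) + 0.2 × 148000 + 0.1 × 92000 + 0.5 × 155000 = -5266.8 + 29600 + 9200 + 77500 = 111033.2
Approach B = 0.07 × 152000 + 0.21 × 149000 + 0.52 × 70000 + 0.2 × (-9667) = 10640 + 31290 + 36400 − 1933.4 = 76396.6
Approach C = 0.625 × 88000 + 0.125 × 61000 + 0.25 × 40000 = 55000 + 7625 + 10000 = 72625

Approach A ($111,033.20)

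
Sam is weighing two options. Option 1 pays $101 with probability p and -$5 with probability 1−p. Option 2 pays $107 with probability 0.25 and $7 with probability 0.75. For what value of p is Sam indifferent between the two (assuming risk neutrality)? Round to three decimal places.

EV(Option 2) = 0.25 × 107 + 0.75 × 7 = 26.75 + 5.25 = 32
p·101 + (1−p)·(-5) = 32
106p − 5 = 32
p = (32 + 5) / 106

p = 0.349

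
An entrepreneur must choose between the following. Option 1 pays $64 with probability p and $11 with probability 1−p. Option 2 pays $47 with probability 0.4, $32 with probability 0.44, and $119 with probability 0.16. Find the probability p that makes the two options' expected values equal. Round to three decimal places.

EV(Option 2) = 0.4 × 47 + 0.44 × 32 + 0.16 × 119 = 18.8 + 14.08 + 19.04 = 51.92
p·64 + (1−p)·11 = 51.92
53p + 11 = 51.92
p = (51.92 − 11) / 53

p = 0.772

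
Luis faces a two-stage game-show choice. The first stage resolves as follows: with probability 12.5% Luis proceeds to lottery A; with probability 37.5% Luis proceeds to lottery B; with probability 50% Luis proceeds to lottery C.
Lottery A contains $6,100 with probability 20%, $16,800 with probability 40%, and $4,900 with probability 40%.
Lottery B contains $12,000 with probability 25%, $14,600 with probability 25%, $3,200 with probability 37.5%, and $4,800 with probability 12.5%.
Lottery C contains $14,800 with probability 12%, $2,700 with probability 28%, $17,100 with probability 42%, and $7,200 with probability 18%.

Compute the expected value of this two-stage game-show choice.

EV(A) = 0.2 × 6100 + 0.4 × 16800 + 0.4 × 4900 = 1220 + 6720 + 1960 = 9900
EV(B) = 0.25 × 12000 + 0.25 × 14600 + 0.375 × 3200 + 0.125 × 4800 = 3000 + 3650 + 1200 + 600 = 8450
EV(C) = 0.12 × 14800 + 0.28 × 2700 + 0.42 × 17100 + 0.18 × 7200 = 1776 + 756 + 7182 + 1296 = 11010
Overall = 0.125 × 9900 + 0.375 × 8450 + 0.5 × 11010 = 1237.5 + 3168.75 + 5505 = 9911.25

$9,911.25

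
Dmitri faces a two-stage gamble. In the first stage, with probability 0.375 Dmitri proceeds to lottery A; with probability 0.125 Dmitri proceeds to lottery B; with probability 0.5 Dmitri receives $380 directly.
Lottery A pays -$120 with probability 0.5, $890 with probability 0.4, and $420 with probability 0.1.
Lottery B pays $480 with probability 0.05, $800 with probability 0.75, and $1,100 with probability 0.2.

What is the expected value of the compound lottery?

$422.25

EV(A) = 0.5 × (-120) + 0.4 × 890 + 0.1 × 420 = -60 + 356 + 42 = 338
EV(B) = 0.05 × 480 + 0.75 × 800 + 0.2 × 1100 = 24 + 600 + 220 = 844
Branch C: 380 (certain)
Overall = 0.375 × 338 + 0.125 × 844 + 0.5 × 380 = 126.75 + 105.5 + 190 = 422.25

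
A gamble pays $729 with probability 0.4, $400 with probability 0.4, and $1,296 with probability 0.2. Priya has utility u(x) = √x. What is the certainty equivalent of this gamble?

$676

E[u] = 0.4·√729 + 0.4·√400 + 0.2·√1296 = 0.4·27 + 0.4·20 + 0.2·36 = 26
CE = (26)² = 676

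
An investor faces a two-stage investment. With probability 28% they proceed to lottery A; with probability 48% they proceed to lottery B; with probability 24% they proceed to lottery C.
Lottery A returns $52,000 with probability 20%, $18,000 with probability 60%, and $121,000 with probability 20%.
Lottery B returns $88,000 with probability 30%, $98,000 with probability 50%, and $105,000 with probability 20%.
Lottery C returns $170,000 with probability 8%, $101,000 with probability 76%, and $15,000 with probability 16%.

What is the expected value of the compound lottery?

$81,246.40

EV(A) = 0.2 × 52000 + 0.6 × 18000 + 0.2 × 121000 = 10400 + 10800 + 24200 = 45400
EV(B) = 0.3 × 88000 + 0.5 × 98000 + 0.2 × 105000 = 26400 + 49000 + 21000 = 96400
EV(C) = 0.08 × 170000 + 0.76 × 101000 + 0.16 × 15000 = 13600 + 76760 + 2400 = 92760
Overall = 0.28 × 45400 + 0.48 × 96400 + 0.24 × 92760 = 12712 + 46272 + 22262.4 = 81246.4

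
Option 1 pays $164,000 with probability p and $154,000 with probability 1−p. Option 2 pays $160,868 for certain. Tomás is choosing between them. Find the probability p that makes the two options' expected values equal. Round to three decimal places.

p·164000 + (1−p)·154000 = 160868
10000p + 154000 = 160868
p = (160868 − 154000) / 10000

p = 0.687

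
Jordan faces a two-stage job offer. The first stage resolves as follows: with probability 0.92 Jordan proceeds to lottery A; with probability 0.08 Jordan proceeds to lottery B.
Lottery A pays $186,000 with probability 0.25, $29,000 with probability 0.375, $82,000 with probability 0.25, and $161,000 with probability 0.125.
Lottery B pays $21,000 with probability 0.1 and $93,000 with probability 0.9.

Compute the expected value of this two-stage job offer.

EV(A) = 0.25 × 186000 + 0.375 × 29000 + 0.25 × 82000 + 0.125 × 161000 = 46500 + 10875 + 20500 + 20125 = 98000
EV(B) = 0.1 × 21000 + 0.9 × 93000 = 2100 + 83700 = 85800
Overall = 0.92 × 98000 + 0.08 × 85800 = 90160 + 6864 = 97024

$97,024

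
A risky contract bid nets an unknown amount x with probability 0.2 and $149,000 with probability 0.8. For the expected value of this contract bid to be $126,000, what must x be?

0.2·x + 0.8·149000 = 126000
0.2·x = 126000 − 119200 = 6800
x = 6800 / 0.2 = 34000

x = $34,000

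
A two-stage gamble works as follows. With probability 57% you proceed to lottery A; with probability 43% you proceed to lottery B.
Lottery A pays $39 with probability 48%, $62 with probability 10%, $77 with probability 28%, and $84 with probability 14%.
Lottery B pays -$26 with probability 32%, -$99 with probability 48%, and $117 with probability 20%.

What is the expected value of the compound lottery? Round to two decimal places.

EV(A) = 0.48 × 39 + 0.1 × 62 + 0.28 × 77 + 0.14 × 84 = 18.72 + 6.2 + 21.56 + 11.76 = 58.24
EV(B) = 0.32 × (-26) + 0.48 × (-99) + 0.2 × 117 = -8.32 − 47.52 + 23.4 = -32.44
Overall = 0.57 × 58.24 + 0.43 × (-32.44) = 33.1968 − 13.9492 = 19.2476

$19.25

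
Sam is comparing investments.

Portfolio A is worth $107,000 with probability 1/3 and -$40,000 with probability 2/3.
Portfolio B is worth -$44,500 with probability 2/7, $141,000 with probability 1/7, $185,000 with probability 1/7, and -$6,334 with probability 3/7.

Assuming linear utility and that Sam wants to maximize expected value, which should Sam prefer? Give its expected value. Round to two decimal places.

Portfolio B ($31,142.57)

Portfolio A = 1/3 × 107000 + 2/3 × (-40000) = 35666.6667 − 26666.6667 = 9000
Portfolio B = 2/7 × (-44500) + 1/7 × 141000 + 1/7 × 185000 + 3/7 × (-6334) = -12714.2857 + 20142.8571 + 26428.5714 − 2714.5714 = 31142.5714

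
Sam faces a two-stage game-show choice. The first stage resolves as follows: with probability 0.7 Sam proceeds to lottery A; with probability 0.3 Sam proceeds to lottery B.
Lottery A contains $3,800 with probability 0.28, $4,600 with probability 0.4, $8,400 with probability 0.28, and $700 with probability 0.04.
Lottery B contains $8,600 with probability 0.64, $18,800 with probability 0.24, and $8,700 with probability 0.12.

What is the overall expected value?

$7,016.80

EV(A) = 0.28 × 3800 + 0.4 × 4600 + 0.28 × 8400 + 0.04 × 700 = 1064 + 1840 + 2352 + 28 = 5284
EV(B) = 0.64 × 8600 + 0.24 × 18800 + 0.12 × 8700 = 5504 + 4512 + 1044 = 11060
Overall = 0.7 × 5284 + 0.3 × 11060 = 3698.8 + 3318 = 7016.8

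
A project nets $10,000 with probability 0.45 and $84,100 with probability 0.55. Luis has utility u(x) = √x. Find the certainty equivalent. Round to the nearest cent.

$41,820.25

E[u] = 0.45·√10000 + 0.55·√84100 = 0.45·100 + 0.55·290 = 204.5
CE = (204.5)² = 41820.25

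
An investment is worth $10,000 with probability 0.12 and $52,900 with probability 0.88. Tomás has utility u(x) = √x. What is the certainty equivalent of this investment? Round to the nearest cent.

$45,967.36

E[u] = 0.12·√10000 + 0.88·√52900 = 0.12·100 + 0.88·230 = 214.4
CE = (214.4)² = 45967.36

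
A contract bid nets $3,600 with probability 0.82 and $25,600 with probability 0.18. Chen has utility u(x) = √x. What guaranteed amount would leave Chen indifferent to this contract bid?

E[u] = 0.82·√3600 + 0.18·√25600 = 0.82·60 + 0.18·160 = 78
CE = (78)² = 6084

$6,084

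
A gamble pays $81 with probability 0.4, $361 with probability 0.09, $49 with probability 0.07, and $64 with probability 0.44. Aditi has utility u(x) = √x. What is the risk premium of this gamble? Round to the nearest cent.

$9.62

E[u] = 0.4·√81 + 0.09·√361 + 0.07·√49 + 0.44·√64 = 0.4·9 + 0.09·19 + 0.07·7 + 0.44·8 = 9.32
CE = (9.32)² = 86.8624
Risk premium = EV − CE = 96.48 − 86.8624 = 9.6176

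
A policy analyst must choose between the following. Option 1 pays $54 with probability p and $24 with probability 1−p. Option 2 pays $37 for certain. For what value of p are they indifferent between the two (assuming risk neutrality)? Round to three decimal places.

p = 0.433

p·54 + (1−p)·24 = 37
30p + 24 = 37
p = (37 − 24) / 30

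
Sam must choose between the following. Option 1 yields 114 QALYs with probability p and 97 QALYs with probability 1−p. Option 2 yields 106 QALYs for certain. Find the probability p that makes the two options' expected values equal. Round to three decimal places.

p = 0.529

p·114 + (1−p)·97 = 106
17p + 97 = 106
p = (106 − 97) / 17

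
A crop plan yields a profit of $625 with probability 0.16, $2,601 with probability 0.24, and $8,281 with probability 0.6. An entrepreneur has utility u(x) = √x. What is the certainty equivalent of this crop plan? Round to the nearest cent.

E[u] = 0.16·√625 + 0.24·√2601 + 0.6·√8281 = 0.16·25 + 0.24·51 + 0.6·91 = 70.84
CE = (70.84)² = 5018.3056

$5,018.31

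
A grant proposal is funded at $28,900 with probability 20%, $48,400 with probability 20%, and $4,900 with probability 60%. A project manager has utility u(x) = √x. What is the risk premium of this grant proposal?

$4,000

E[u] = 0.2·√28900 + 0.2·√48400 + 0.6·√4900 = 0.2·170 + 0.2·220 + 0.6·70 = 120
CE = (120)² = 14400
Risk premium = EV − CE = 18400 − 14400 = 4000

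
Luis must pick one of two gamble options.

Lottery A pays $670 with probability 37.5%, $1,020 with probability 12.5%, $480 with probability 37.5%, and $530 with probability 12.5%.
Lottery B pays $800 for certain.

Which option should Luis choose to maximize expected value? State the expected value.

Lottery A = 0.375 × 670 + 0.125 × 1020 + 0.375 × 480 + 0.125 × 530 = 251.25 + 127.5 + 180 + 66.25 = 625
Lottery B: 800 (certain)

Lottery B ($800)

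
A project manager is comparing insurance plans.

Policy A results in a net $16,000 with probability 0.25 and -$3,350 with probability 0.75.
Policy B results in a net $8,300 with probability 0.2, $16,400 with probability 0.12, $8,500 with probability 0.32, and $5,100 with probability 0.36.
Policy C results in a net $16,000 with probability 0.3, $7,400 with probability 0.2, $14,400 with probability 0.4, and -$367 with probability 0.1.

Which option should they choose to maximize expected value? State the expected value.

Policy A = 0.25 × 16000 + 0.75 × (-3350) = 4000 − 2512.5 = 1487.5
Policy B = 0.2 × 8300 + 0.12 × 16400 + 0.32 × 8500 + 0.36 × 5100 = 1660 + 1968 + 2720 + 1836 = 8184
Policy C = 0.3 × 16000 + 0.2 × 7400 + 0.4 × 14400 + 0.1 × (-367) = 4800 + 1480 + 5760 − 36.7 = 12003.3

Policy C ($12,003.30)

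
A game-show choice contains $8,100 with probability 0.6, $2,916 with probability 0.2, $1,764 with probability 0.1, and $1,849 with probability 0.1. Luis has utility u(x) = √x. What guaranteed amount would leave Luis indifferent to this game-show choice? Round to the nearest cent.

E[u] = 0.6·√8100 + 0.2·√2916 + 0.1·√1764 + 0.1·√1849 = 0.6·90 + 0.2·54 + 0.1·42 + 0.1·43 = 73.3
CE = (73.3)² = 5372.89

$5,372.89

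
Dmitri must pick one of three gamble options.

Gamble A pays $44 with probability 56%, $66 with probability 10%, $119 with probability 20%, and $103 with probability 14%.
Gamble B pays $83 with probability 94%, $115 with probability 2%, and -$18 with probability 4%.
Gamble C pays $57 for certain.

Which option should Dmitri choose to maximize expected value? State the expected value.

Gamble B ($79.60)

Gamble A = 0.56 × 44 + 0.1 × 66 + 0.2 × 119 + 0.14 × 103 = 24.64 + 6.6 + 23.8 + 14.42 = 69.46
Gamble B = 0.94 × 83 + 0.02 × 115 + 0.04 × (-18) = 78.02 + 2.3 − 0.72 = 79.6
Gamble C: 57 (certain)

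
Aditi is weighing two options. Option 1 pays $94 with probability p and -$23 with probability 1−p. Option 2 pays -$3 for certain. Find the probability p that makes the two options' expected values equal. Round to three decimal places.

p·94 + (1−p)·(-23) = -3
117p − 23 = -3
p = (-3 + 23) / 117

p = 0.171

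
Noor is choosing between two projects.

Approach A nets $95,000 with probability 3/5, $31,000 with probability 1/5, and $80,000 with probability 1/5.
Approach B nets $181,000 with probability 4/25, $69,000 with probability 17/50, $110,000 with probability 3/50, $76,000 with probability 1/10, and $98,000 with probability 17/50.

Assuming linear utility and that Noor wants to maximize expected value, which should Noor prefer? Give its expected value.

Approach B ($99,940)

Approach A = 3/5 × 95000 + 1/5 × 31000 + 1/5 × 80000 = 57000 + 6200 + 16000 = 79200
Approach B = 4/25 × 181000 + 17/50 × 69000 + 3/50 × 110000 + 1/10 × 76000 + 17/50 × 98000 = 28960 + 23460 + 6600 + 7600 + 33320 = 99940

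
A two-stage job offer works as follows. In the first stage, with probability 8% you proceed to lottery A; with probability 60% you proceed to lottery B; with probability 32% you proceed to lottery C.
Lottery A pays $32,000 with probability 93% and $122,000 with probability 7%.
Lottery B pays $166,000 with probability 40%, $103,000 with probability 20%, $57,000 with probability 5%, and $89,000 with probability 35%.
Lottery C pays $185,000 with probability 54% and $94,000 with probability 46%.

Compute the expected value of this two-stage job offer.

EV(A) = 0.93 × 32000 + 0.07 × 122000 = 29760 + 8540 = 38300
EV(B) = 0.4 × 166000 + 0.2 × 103000 + 0.05 × 57000 + 0.35 × 89000 = 66400 + 20600 + 2850 + 31150 = 121000
EV(C) = 0.54 × 185000 + 0.46 × 94000 = 99900 + 43240 = 143140
Overall = 0.08 × 38300 + 0.6 × 121000 + 0.32 × 143140 = 3064 + 72600 + 45804.8 = 121468.8

$121,468.80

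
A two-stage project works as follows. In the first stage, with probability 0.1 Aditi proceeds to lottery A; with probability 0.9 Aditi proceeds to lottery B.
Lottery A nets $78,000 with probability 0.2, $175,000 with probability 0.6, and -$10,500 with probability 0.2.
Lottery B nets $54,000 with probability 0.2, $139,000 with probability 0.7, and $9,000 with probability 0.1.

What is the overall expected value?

EV(A) = 0.2 × 78000 + 0.6 × 175000 + 0.2 × (-10500) = 15600 + 105000 − 2100 = 118500
EV(B) = 0.2 × 54000 + 0.7 × 139000 + 0.1 × 9000 = 10800 + 97300 + 900 = 109000
Overall = 0.1 × 118500 + 0.9 × 109000 = 11850 + 98100 = 109950

$109,950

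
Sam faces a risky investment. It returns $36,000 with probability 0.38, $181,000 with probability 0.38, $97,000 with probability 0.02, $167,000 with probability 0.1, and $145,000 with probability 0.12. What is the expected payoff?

$118,500

EV = 0.38 × 36000 + 0.38 × 181000 + 0.02 × 97000 + 0.1 × 167000 + 0.12 × 145000 = 13680 + 68780 + 1940 + 16700 + 17400 = 118500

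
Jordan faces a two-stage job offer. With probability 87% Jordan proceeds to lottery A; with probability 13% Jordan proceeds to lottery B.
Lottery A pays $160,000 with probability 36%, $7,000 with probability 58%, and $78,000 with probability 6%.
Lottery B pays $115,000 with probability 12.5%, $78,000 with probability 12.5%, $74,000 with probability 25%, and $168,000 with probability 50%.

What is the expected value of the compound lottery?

$74,177.05

EV(A) = 0.36 × 160000 + 0.58 × 7000 + 0.06 × 78000 = 57600 + 4060 + 4680 = 66340
EV(B) = 0.125 × 115000 + 0.125 × 78000 + 0.25 × 74000 + 0.5 × 168000 = 14375 + 9750 + 18500 + 84000 = 126625
Overall = 0.87 × 66340 + 0.13 × 126625 = 57715.8 + 16461.25 = 74177.05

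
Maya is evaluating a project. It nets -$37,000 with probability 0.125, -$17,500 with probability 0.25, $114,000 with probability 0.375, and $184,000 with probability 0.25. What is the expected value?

EV = 0.125 × (-37000) + 0.25 × (-17500) + 0.375 × 114000 + 0.25 × 184000 = -4625 − 4375 + 42750 + 46000 = 79750

$79,750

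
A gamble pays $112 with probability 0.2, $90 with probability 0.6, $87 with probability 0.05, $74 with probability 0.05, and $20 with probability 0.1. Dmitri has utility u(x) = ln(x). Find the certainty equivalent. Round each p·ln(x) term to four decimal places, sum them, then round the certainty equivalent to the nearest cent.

E[u] = 0.2·ln(112) + 0.6·ln(90) + 0.05·ln(87) + 0.05·ln(74) + 0.1·ln(20) = 0.9437 + 2.6999 + 0.2233 + 0.2152 + 0.2996 = 4.3817
CE = e^4.3817 ≈ 79.97

$79.97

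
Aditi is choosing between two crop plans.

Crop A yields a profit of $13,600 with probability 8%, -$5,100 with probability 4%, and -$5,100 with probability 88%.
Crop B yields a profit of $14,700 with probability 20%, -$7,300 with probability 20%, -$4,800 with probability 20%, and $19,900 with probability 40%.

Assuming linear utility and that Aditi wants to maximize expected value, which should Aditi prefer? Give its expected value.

Crop A = 0.08 × 13600 + 0.04 × (-5100) + 0.88 × (-5100) = 1088 − 204 − 4488 = -3604
Crop B = 0.2 × 14700 + 0.2 × (-7300) + 0.2 × (-4800) + 0.4 × 19900 = 2940 − 1460 − 960 + 7960 = 8480

Crop B ($8,480)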